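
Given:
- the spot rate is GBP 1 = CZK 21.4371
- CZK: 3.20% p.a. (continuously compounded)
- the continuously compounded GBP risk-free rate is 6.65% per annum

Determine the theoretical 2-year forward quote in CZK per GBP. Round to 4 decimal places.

20.0078

T = 2 years.
CZK accumulates by e^(0.0320×2) = 1.0660924.
Growth of 1 GBP over T: e^(0.0665×2) = 1.142250.
Forward (CZK per GBP) = 21.4371 × 1.0660924 / 1.142250 = 20.007817.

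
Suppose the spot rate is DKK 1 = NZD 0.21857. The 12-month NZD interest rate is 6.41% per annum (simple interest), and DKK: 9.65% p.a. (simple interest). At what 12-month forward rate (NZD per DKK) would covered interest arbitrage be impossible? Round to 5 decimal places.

T = 1 year.
NZD growth factor: 1 + 0.0641×1 = 1.064100.
DKK accumulates by 1 + 0.0965×1 = 1.096500.
CIP: F = S · (grow NZD)/(grow DKK) = 0.21857 × 1.064100/1.096500 = 0.2121116 NZD per DKK.

0.21211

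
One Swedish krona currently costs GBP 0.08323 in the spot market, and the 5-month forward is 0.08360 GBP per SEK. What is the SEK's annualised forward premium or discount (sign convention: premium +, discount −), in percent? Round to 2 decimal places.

+1.07%

T = 5/12 years.
Period premium: (0.08360 − 0.08323)/0.08323 = 0.0044455.
Annualise by dividing by T: 0.0044455 / (5/12) = 0.010669 → 1.07%.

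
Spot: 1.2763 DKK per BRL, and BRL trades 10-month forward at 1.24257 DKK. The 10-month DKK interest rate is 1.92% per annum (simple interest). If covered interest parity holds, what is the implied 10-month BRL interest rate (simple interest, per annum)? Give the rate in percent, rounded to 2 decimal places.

T = 10/12 years.
F/S = 1.24257/1.2763 = 0.9735720 = (growth of DKK) / (growth of BRL).
DKK growth factor: 1 + 0.0192×10/12 = 1.016000.
That pins the BRL growth at 1.0435797.
r = (1.0435797 − 1)/(10/12) = 0.052296 → 5.23%.

5.23%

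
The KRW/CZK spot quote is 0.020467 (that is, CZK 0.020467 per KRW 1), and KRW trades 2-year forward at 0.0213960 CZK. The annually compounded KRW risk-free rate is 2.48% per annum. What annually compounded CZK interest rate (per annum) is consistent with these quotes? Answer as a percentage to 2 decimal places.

T = 2 years.
F/S = 0.021396/0.020467 = 1.0453901 = (growth of CZK) / (growth of KRW).
The KRW side grows by (1 + 0.0248)^2 = 1.050215.
Hence g_CZK = 1.0978844.
r = 1.0978844^(1/2) − 1 = 0.047800 → 4.78%.

4.78%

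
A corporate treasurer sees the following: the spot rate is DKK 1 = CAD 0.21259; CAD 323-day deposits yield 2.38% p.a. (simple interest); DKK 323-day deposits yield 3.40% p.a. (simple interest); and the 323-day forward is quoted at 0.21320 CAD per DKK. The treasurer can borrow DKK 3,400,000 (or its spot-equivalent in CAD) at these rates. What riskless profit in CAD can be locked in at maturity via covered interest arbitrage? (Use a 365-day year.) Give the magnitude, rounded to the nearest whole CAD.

CAD 8,661

T = 323/365 years.
Keep in DKK, deliver into the forward: 3,400,000·1.03008767·0.21320 = CAD 746,689.95.
Swap to CAD now, deposit: 3,400,000·0.21259·1.02106137 = CAD 738,029.28.
The quoted forward overvalues DKK, so borrow CAD, buy DKK at spot, deposit the DKK at 3.40%, and sell the proceeds forward at 0.21320.
Arbitrage profit = |746,689.95 − 738,029.28| = CAD 8,661.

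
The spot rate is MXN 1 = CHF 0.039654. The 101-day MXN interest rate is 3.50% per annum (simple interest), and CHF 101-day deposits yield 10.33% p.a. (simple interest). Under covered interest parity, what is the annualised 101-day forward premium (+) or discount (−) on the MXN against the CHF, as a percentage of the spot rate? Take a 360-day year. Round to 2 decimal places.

T = 101/360 years.
No-arbitrage forward: 0.039654 × 1.0289814 / 1.0098194 = 0.040406461 CHF/MXN.
Annualised premium = (F − S)/S × (1/T) = (0.040406461 − 0.039654)/0.039654 ÷ (101/360) = 6.76%.

+6.76%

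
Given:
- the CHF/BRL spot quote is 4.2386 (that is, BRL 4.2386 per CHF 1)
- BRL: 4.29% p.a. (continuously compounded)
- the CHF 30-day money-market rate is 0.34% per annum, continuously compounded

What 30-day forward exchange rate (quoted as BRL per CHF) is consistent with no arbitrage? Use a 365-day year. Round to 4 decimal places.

4.2524

T = 30/365 years.
BRL growth factor: e^(0.0429×30/365) = 1.0035323.
CHF growth factor: e^(0.0034×30/365) = 1.0002795.
CIP: F = S · (grow BRL)/(grow CHF) = 4.2386 × 1.0035323/1.0002795 = 4.252383 BRL per CHF.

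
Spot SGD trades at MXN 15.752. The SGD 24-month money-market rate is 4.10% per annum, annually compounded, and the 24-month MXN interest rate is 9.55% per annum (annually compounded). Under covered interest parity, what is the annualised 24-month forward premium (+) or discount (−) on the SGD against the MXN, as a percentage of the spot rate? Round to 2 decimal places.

+5.37%

T = 2 years.
CIP forward (MXN per SGD) = 15.752 × 1.2001202/1.083681 = 17.444519.
Annualised premium = (F − S)/S × (1/T) = (17.444519 − 15.752)/15.752 ÷ 2 = 5.37%.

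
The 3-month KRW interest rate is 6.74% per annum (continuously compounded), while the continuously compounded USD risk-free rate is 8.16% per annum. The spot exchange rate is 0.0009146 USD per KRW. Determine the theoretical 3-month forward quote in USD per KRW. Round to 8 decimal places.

T = 3/12 years.
Growth of 1 USD over T: e^(0.0816×3/12) = 1.0206095.
KRW growth factor: e^(0.0674×3/12) = 1.0169928.
So F = 0.0009146 × 1.0206095 / 1.0169928 = 0.0009178526 (USD/KRW).

0.00091785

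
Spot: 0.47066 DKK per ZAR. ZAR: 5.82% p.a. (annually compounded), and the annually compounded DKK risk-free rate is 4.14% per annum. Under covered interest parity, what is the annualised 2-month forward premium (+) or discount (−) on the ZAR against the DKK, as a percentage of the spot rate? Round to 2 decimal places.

T = 2/12 years.
F = S · g_DKK/g_ZAR = 0.47066 × 1.0067839/1.0094728 = 0.46940632.
(F − S)/S ÷ T = (0.46940632 − 0.47066)/0.47066/(2/12) = -0.015982 → -1.60%.

-1.60%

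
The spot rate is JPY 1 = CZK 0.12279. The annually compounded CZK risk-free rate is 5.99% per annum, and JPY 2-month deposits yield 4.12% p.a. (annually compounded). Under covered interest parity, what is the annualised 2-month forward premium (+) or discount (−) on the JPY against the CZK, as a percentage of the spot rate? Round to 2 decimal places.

T = 2/12 years.
CIP forward (CZK per JPY) = 0.12279 × 1.0097429/1.0067517 = 0.12315483.
Annualised premium = (F − S)/S × (1/T) = (0.12315483 − 0.12279)/0.12279 ÷ (2/12) = 1.78%.

+1.78%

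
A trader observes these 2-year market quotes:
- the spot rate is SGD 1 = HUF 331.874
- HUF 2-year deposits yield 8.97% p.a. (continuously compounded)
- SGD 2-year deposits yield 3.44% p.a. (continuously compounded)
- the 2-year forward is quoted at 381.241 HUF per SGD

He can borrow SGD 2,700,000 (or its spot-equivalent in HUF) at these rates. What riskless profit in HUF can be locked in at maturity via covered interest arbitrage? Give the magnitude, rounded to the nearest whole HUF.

HUF 30,528,180

T = 2 years.
Keep in SGD, deliver into the forward: 2,700,000·1.071221943334·381.241 = HUF 1,102,663,057.23.
Swap to HUF now, deposit: 2,700,000·331.874·1.19649924816 = HUF 1,072,134,877.01.
The quoted forward overvalues SGD, so borrow HUF, buy SGD at spot, deposit the SGD at 3.44%, and sell the proceeds forward at 381.241.
Arbitrage profit = |1,102,663,057.23 − 1,072,134,877.01| = HUF 30,528,180.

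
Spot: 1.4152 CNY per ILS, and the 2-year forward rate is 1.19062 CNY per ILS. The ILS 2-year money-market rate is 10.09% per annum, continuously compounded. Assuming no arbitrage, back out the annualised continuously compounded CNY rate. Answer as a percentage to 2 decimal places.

T = 2 years.
F/S = 1.19062/1.4152 = 0.8413086 = (growth of CNY) / (growth of ILS).
ILS growth factor: e^(0.1009×2) = 1.2236033.
Hence g_CNY = 1.029428.
r = ln(1.029428)/2 = 0.014502 → 1.45%.

1.45%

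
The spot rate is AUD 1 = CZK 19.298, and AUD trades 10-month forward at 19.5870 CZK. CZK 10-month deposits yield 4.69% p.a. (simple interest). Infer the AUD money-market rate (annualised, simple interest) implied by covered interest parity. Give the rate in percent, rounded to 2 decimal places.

T = 10/12 years.
CIP gives F = S · g_CZK/g_AUD, so g_CZK/g_AUD = 19.587/19.298 = 1.0149756.
CZK growth factor: 1 + 0.0469×10/12 = 1.0390833.
That pins the AUD growth at 1.023752.
(1.023752 − 1)/T = 0.028502, i.e. 2.85%.

2.85%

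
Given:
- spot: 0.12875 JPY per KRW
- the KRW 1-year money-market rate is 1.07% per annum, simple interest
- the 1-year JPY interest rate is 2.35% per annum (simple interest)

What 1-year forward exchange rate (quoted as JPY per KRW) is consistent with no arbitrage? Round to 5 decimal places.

T = 1 year.
Growth of 1 JPY over T: 1 + 0.0235×1 = 1.023500.
KRW accumulates by 1 + 0.0107×1 = 1.010700.
CIP: F = S · (grow JPY)/(grow KRW) = 0.12875 × 1.023500/1.010700 = 0.1303806 JPY per KRW.

0.13038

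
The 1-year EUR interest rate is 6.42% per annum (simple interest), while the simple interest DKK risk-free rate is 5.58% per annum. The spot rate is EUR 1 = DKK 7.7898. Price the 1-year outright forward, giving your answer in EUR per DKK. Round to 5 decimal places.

0.12939

T = 1 year.
DKK accumulates by 1 + 0.0558×1 = 1.055800.
EUR accumulates by 1 + 0.0642×1 = 1.064200.
CIP: F = S · (grow DKK)/(grow EUR) = 7.7898 × 1.055800/1.064200 = 7.728313 DKK per EUR.
Quoted the other way: 1/7.728313 = 0.12939 EUR per DKK.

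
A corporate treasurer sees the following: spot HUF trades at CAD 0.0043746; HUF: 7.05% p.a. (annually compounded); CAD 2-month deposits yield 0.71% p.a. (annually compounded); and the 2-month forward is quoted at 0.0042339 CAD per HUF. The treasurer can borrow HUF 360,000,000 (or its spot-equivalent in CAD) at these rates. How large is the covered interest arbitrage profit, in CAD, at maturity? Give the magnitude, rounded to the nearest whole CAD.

CAD 35,105

T = 2/12 years.
Invest the HUF and cover forward: 360,000,000 × 1.01141901 × 0.0042339 = CAD 1,541,608.90.
Convert at spot and invest in CAD: 360,000,000 × 0.0043746 × 1.001179848 = CAD 1,576,714.09.
The quoted forward undervalues HUF, so borrow HUF, convert to CAD at spot, deposit the CAD at 0.71%, and buy HUF forward at 0.0042339 to cover the loan.
Profit = 1,576,714.09 − 1,541,608.90 = CAD 35,105.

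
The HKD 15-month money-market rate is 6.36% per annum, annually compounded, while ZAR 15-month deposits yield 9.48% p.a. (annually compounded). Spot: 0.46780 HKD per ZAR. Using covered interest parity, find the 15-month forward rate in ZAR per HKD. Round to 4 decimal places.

T = 15/12 years.
HKD growth factor: (1 + 0.0636)^(15/12) = 1.0801222.
ZAR growth factor: (1 + 0.0948)^(15/12) = 1.1198723.
So F = 0.4678 × 1.0801222 / 1.1198723 = 0.4511953 (HKD/ZAR).
Invert for ZAR per HKD: 1 / 0.4511953 = 2.2163.

2.2163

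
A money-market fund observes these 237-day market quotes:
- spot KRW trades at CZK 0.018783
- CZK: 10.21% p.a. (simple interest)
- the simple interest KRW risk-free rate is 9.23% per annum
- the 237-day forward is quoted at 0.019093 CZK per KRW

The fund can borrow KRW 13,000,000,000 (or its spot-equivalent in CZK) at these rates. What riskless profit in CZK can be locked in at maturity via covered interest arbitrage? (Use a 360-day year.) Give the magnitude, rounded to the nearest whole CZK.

T = 237/360 years.
Invest the KRW and cover forward: 13,000,000,000 × 1.06076416667 × 0.019093 = CZK 263,291,213.04.
Convert at spot and invest in CZK: 13,000,000,000 × 0.018783 × 1.06721583333 = CZK 260,591,694.97.
The quoted forward overvalues KRW, so borrow CZK, buy KRW at spot, deposit the KRW at 9.23%, and sell the proceeds forward at 0.019093.
Profit = 263,291,213.04 − 260,591,694.97 = CZK 2,699,518.

CZK 2,699,518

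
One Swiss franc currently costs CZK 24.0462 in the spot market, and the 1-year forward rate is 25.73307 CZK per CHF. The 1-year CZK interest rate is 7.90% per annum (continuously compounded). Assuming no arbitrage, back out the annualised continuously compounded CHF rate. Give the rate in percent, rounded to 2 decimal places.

1.12%

T = 1 year.
By CIP, F/S equals the CZK-to-CHF growth ratio: 25.73307/24.0462 = 1.0701512.
The CZK side grows by e^(0.0790×1) = 1.0822043.
That pins the CHF growth at 1.011263.
r = ln(1.011263)/1 = 0.011200 → 1.12%.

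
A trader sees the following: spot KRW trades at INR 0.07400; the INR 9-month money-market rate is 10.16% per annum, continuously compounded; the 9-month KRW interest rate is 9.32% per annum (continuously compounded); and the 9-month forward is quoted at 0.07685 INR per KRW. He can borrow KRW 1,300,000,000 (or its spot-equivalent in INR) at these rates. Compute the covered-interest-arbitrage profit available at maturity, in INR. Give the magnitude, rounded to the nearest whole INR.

INR 3,321,255

T = 9/12 years.
Keep in KRW, deliver into the forward: 1,300,000,000·1.0724009358·0.07685 = INR 107,138,215.49.
Swap to INR now, deposit: 1,300,000,000·0.07400·1.0791783883 = INR 103,816,960.95.
The quoted forward overvalues KRW, so borrow INR, buy KRW at spot, deposit the KRW at 9.32%, and sell the proceeds forward at 0.07685.
Profit = 107,138,215.49 − 103,816,960.95 = INR 3,321,255.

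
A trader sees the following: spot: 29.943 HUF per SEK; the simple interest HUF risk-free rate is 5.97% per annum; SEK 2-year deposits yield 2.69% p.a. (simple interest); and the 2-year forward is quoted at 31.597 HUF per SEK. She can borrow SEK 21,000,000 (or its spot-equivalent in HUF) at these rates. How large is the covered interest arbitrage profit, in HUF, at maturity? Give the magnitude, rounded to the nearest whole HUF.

T = 2 years.
Invest the SEK and cover forward: 21,000,000 × 1.053800 × 31.597 = HUF 699,235,290.60.
Convert at spot and invest in HUF: 21,000,000 × 29.943 × 1.119400 = HUF 703,882,078.20.
The quoted forward undervalues SEK, so borrow SEK, convert to HUF at spot, deposit the HUF at 5.97%, and buy SEK forward at 31.597 to cover the loan.
Profit = 703,882,078.20 − 699,235,290.60 = HUF 4,646,788.

HUF 4,646,788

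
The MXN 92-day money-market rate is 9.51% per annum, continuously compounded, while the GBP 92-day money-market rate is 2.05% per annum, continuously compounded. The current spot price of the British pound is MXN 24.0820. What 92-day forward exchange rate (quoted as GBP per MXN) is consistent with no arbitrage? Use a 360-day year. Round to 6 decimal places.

T = 92/360 years.
Growth of 1 MXN over T: e^(0.0951×92/360) = 1.0246011.
GBP accumulates by e^(0.0205×92/360) = 1.0052526.
CIP: F = S · (grow MXN)/(grow GBP) = 24.082 × 1.0246011/1.0052526 = 24.54552 MXN per GBP.
Quoted the other way: 1/24.54552 = 0.040741 GBP per MXN.

0.040741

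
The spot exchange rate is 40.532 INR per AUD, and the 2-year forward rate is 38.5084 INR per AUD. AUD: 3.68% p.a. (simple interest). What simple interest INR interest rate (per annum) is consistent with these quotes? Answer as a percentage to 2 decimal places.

1.00%

T = 2 years.
CIP gives F = S · g_INR/g_AUD, so g_INR/g_AUD = 38.5084/40.532 = 0.9500740.
The AUD side grows by 1 + 0.0368×2 = 1.073600.
That pins the INR growth at 1.0199994.
r = (1.0199994 − 1)/2 = 0.010000 → 1.00%.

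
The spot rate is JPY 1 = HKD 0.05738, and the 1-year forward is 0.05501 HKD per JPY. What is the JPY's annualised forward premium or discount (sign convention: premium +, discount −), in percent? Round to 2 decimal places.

T = 1 year.
JPY trades forward at -4.13036% vs spot over the period.
Annualise by dividing by T: -0.0413036 / 1 = -0.041304 → -4.13%.

-4.13%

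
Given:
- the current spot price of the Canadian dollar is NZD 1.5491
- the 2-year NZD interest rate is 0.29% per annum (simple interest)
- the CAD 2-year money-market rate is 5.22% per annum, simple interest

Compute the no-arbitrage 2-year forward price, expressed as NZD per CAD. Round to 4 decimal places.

T = 2 years.
NZD growth factor: 1 + 0.0029×2 = 1.005800.
CAD growth factor: 1 + 0.0522×2 = 1.104400.
So F = 1.5491 × 1.005800 / 1.104400 = 1.410798 (NZD/CAD).

1.4108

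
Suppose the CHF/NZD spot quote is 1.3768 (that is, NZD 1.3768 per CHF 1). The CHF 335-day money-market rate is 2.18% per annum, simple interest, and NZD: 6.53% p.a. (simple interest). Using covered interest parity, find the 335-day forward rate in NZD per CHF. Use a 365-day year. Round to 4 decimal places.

1.4307

T = 335/365 years.
NZD accumulates by 1 + 0.0653×335/365 = 1.0599329.
CHF accumulates by 1 + 0.0218×335/365 = 1.0200082.
So F = 1.3768 × 1.0599329 / 1.0200082 = 1.430690 (NZD/CHF).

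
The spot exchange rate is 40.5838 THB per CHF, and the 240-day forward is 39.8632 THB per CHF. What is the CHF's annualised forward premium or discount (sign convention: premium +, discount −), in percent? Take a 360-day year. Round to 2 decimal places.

T = 240/360 years.
Period premium: (39.8632 − 40.5838)/40.5838 = -0.0177559.
Per annum: -0.0177559 / (240/360) = -0.026634 = -2.66%.

-2.66%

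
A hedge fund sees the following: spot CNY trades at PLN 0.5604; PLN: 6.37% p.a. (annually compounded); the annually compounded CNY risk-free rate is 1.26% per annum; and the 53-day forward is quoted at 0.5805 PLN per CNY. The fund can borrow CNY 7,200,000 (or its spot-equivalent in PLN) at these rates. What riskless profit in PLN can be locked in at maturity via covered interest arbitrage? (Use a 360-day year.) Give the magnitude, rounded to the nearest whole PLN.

T = 53/360 years.
Keep in CNY, deliver into the forward: 7,200,000·1.001845111·0.5805 = PLN 4,187,311.83.
Swap to PLN now, deposit: 7,200,000·0.5604·1.009132925 = PLN 4,071,730.26.
The quoted forward overvalues CNY, so borrow PLN, buy CNY at spot, deposit the CNY at 1.26%, and sell the proceeds forward at 0.5805.
Arbitrage profit = |4,187,311.83 − 4,071,730.26| = PLN 115,582.

PLN 115,582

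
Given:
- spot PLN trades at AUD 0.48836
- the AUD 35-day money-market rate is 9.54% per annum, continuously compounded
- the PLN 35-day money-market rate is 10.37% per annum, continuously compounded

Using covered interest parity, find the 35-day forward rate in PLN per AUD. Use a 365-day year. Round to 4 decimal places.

T = 35/365 years.
AUD growth factor: e^(0.0954×35/365) = 1.0091899.
PLN accumulates by e^(0.1037×35/365) = 1.0099934.
So F = 0.48836 × 1.0091899 / 1.0099934 = 0.4879715 (AUD/PLN).
Invert for PLN per AUD: 1 / 0.4879715 = 2.0493.

2.0493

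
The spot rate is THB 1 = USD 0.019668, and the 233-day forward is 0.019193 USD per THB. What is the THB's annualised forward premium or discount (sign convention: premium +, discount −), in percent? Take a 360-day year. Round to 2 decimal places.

-3.73%

T = 233/360 years.
(F − S)/S = (0.019193 − 0.019668)/0.019668 = -0.0241509.
Annualise by dividing by T: -0.0241509 / (233/360) = -0.037315 → -3.73%.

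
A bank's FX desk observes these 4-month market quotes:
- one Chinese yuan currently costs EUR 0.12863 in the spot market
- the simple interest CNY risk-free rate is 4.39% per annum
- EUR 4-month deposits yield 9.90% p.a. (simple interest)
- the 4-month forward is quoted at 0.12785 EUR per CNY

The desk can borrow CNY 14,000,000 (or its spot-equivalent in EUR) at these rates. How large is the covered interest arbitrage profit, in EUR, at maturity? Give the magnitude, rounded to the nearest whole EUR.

EUR 44,155

T = 4/12 years.
Keep in CNY, deliver into the forward: 14,000,000·1.014633333·0.12785 = EUR 1,816,092.20.
Swap to EUR now, deposit: 14,000,000·0.12863·1.033000 = EUR 1,860,247.06.
The quoted forward undervalues CNY, so borrow CNY, convert to EUR at spot, deposit the EUR at 9.90%, and buy CNY forward at 0.12785 to cover the loan.
Arbitrage profit = |1,816,092.20 − 1,860,247.06| = EUR 44,155.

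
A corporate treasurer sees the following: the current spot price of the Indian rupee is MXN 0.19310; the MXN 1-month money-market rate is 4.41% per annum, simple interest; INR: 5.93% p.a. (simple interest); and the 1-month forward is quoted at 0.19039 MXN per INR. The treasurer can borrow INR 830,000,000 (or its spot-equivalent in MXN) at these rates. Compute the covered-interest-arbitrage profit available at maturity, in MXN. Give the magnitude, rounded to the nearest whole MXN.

T = 1/12 years.
Invest the INR and cover forward: 830,000,000 × 1.00494166667 × 0.19039 = MXN 158,804,600.45.
Convert at spot and invest in MXN: 830,000,000 × 0.19310 × 1.003675 = MXN 160,862,003.28.
The quoted forward undervalues INR, so borrow INR, convert to MXN at spot, deposit the MXN at 4.41%, and buy INR forward at 0.19039 to cover the loan.
Arbitrage profit = |158,804,600.45 − 160,862,003.28| = MXN 2,057,403.

MXN 2,057,403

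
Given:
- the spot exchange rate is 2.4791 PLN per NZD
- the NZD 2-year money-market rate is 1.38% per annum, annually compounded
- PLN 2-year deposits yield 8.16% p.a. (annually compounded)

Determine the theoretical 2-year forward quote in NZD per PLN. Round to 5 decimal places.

0.35439

T = 2 years.
Growth of 1 PLN over T: (1 + 0.0816)^2 = 1.1698586.
NZD accumulates by (1 + 0.0138)^2 = 1.0277904.
CIP: F = S · (grow PLN)/(grow NZD) = 2.4791 × 1.1698586/1.0277904 = 2.821778 PLN per NZD.
Invert for NZD per PLN: 1 / 2.821778 = 0.35439.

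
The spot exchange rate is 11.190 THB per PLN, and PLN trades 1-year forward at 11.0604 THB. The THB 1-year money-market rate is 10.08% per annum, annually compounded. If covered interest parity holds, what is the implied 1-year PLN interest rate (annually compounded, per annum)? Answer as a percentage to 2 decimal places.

T = 1 year.
F/S = 11.0604/11.19 = 0.9884182 = (growth of THB) / (growth of PLN).
The THB side grows by (1 + 0.1008)^1 = 1.100800.
Hence g_PLN = 1.1136986.
Annualise: 1.1136986^(1/1) − 1 = 0.113699 = 11.37%.

11.37%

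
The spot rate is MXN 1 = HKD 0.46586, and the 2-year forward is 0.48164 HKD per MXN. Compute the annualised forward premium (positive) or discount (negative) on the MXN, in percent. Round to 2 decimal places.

+1.69%

T = 2 years.
MXN trades forward at +3.38728% vs spot over the period.
×(1/T) gives 1.69% p.a.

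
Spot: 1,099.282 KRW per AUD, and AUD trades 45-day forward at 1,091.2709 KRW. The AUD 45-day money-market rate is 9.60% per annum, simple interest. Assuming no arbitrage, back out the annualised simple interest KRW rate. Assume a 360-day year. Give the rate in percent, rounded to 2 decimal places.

T = 45/360 years.
CIP gives F = S · g_KRW/g_AUD, so g_KRW/g_AUD = 1091.2709/1099.282 = 0.9927124.
AUD growth factor: 1 + 0.0960×45/360 = 1.012000.
That pins the KRW growth at 1.0046249.
r = (1.0046249 − 1)/(45/360) = 0.036999 → 3.70%.

3.70%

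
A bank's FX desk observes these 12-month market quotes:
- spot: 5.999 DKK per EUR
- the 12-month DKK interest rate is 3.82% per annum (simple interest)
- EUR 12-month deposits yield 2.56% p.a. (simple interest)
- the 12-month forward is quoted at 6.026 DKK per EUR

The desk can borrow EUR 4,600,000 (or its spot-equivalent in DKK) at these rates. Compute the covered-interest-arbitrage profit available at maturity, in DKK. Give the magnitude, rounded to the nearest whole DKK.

DKK 220,323

T = 1 year.
Invest the EUR and cover forward: 4,600,000 × 1.025600 × 6.026 = DKK 28,429,221.76.
Convert at spot and invest in DKK: 4,600,000 × 5.999 × 1.038200 = DKK 28,649,544.28.
The quoted forward undervalues EUR, so borrow EUR, convert to DKK at spot, deposit the DKK at 3.82%, and buy EUR forward at 6.026 to cover the loan.
Profit = 28,649,544.28 − 28,429,221.76 = DKK 220,323.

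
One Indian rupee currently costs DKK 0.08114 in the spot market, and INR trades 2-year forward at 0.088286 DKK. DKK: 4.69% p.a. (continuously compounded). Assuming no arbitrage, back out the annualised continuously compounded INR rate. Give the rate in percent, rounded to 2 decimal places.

T = 2 years.
F/S = 0.088286/0.08114 = 1.0880700 = (growth of DKK) / (growth of INR).
The DKK side grows by e^(0.0469×2) = 1.0983401.
Hence g_INR = 1.0094388.
Take logs: ln 1.0094388 / 2 = 0.004697, so 0.47%.

0.47%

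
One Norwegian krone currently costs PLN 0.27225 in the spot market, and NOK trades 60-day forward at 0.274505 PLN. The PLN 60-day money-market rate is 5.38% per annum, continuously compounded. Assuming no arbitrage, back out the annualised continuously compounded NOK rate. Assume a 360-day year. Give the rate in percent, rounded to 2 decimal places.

T = 60/360 years.
F/S = 0.274505/0.27225 = 1.0082828 = (growth of PLN) / (growth of NOK).
PLN growth factor: e^(0.0538×60/360) = 1.009007.
That pins the NOK growth at 1.0007183.
r = ln(1.0007183)/(60/360) = 0.004308 → 0.43%.

0.43%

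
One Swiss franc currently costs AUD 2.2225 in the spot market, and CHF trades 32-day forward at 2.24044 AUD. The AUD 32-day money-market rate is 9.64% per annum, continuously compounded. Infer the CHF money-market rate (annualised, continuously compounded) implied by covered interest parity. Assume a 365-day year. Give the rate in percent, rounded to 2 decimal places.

0.47%

T = 32/365 years.
By CIP, F/S equals the AUD-to-CHF growth ratio: 2.24044/2.2225 = 1.0080720.
The AUD side grows by e^(0.0964×32/365) = 1.0084873.
So the CHF growth factor = 1.000412.
Take logs: ln 1.000412 / (32/365) = 0.004698, so 0.47%.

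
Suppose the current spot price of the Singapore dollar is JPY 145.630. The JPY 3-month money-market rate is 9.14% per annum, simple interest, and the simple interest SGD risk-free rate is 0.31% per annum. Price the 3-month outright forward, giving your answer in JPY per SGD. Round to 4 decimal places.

148.8423

T = 3/12 years.
JPY accumulates by 1 + 0.0914×3/12 = 1.022850.
Growth of 1 SGD over T: 1 + 0.0031×3/12 = 1.000775.
So F = 145.63 × 1.022850 / 1.000775 = 148.842293 (JPY/SGD).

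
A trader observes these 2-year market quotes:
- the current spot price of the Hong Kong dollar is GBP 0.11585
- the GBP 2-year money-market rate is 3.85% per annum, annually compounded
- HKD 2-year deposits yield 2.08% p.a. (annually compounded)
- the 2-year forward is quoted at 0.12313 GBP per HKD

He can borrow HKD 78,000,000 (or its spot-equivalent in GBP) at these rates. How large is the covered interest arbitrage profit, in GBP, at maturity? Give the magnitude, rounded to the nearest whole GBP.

T = 2 years.
Invest the HKD and cover forward: 78,000,000 × 1.04203264 × 0.12313 = GBP 10,007,827.36.
Convert at spot and invest in GBP: 78,000,000 × 0.11585 × 1.07848225 = GBP 9,745,489.16.
The quoted forward overvalues HKD, so borrow GBP, buy HKD at spot, deposit the HKD at 2.08%, and sell the proceeds forward at 0.12313.
The gap between the two covered legs is GBP 262,338.

GBP 262,338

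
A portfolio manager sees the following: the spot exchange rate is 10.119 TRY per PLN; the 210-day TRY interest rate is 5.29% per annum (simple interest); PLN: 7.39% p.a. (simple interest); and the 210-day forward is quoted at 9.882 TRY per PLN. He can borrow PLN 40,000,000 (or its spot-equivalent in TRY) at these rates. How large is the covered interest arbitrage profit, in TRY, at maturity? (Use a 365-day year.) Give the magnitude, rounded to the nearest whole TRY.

TRY 4,992,681

T = 210/365 years.
Keep in PLN, deliver into the forward: 40,000,000·1.04251780822·9.882 = TRY 412,086,439.23.
Swap to TRY now, deposit: 40,000,000·10.119·1.03043561644 = TRY 417,079,120.11.
The quoted forward undervalues PLN, so borrow PLN, convert to TRY at spot, deposit the TRY at 5.29%, and buy PLN forward at 9.882 to cover the loan.
Profit = 417,079,120.11 − 412,086,439.23 = TRY 4,992,681.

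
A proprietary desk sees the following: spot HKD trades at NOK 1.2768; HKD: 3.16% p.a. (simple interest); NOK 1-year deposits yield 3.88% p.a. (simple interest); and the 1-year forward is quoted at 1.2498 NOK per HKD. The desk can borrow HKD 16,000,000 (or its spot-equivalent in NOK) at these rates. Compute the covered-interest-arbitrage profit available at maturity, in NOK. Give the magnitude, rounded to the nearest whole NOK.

T = 1 year.
Keep in HKD, deliver into the forward: 16,000,000·1.031600·1.2498 = NOK 20,628,698.88.
Swap to NOK now, deposit: 16,000,000·1.2768·1.038800 = NOK 21,221,437.44.
The quoted forward undervalues HKD, so borrow HKD, convert to NOK at spot, deposit the NOK at 3.88%, and buy HKD forward at 1.2498 to cover the loan.
The gap between the two covered legs is NOK 592,739.

NOK 592,739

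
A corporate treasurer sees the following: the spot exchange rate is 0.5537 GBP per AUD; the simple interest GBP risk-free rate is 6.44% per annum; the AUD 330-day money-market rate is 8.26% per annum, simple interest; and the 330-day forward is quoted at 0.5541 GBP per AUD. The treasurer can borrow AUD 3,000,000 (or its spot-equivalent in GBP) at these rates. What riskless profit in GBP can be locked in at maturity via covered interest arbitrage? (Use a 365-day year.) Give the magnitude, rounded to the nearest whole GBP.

GBP 28,623

T = 330/365 years.
Keep in AUD, deliver into the forward: 3,000,000·1.074679452·0.5541 = GBP 1,786,439.65.
Swap to GBP now, deposit: 3,000,000·0.5537·1.058224658 = GBP 1,757,816.98.
The quoted forward overvalues AUD, so borrow GBP, buy AUD at spot, deposit the AUD at 8.26%, and sell the proceeds forward at 0.5541.
The gap between the two covered legs is GBP 28,623.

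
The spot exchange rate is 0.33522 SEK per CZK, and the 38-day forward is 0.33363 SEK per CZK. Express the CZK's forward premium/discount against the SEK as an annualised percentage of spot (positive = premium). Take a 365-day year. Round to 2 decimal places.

T = 38/365 years.
CZK trades forward at -0.47432% vs spot over the period.
×(1/T) gives -4.56% p.a.

-4.56%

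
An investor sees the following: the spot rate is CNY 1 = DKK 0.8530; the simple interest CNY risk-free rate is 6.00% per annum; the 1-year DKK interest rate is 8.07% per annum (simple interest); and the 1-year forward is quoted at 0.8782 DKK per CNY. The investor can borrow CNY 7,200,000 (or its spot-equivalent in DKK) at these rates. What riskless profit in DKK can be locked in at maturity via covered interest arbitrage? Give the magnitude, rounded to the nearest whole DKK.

DKK 65,195

T = 1 year.
Keep in CNY, deliver into the forward: 7,200,000·1.060000·0.8782 = DKK 6,702,422.40.
Swap to DKK now, deposit: 7,200,000·0.8530·1.080700 = DKK 6,637,227.12.
The quoted forward overvalues CNY, so borrow DKK, buy CNY at spot, deposit the CNY at 6.00%, and sell the proceeds forward at 0.8782.
Arbitrage profit = |6,702,422.40 − 6,637,227.12| = DKK 65,195.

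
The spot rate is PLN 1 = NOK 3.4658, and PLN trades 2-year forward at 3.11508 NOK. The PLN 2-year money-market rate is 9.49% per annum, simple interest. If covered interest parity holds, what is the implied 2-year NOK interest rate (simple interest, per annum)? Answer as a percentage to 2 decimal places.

3.47%

T = 2 years.
By CIP, F/S equals the NOK-to-PLN growth ratio: 3.11508/3.4658 = 0.8988055.
The PLN side grows by 1 + 0.0949×2 = 1.189800.
That pins the NOK growth at 1.0693988.
(1.0693988 − 1)/T = 0.034699, i.e. 3.47%.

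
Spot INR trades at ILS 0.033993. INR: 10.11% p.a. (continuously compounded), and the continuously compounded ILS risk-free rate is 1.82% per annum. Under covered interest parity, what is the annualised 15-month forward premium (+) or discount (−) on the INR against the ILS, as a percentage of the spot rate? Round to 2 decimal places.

-7.87%

T = 15/12 years.
F = S · g_ILS/g_INR = 0.033993 × 1.0230108/1.1347076 = 0.030646843.
(F − S)/S ÷ T = (0.030646843 − 0.033993)/0.033993/(15/12) = -0.078749 → -7.87%.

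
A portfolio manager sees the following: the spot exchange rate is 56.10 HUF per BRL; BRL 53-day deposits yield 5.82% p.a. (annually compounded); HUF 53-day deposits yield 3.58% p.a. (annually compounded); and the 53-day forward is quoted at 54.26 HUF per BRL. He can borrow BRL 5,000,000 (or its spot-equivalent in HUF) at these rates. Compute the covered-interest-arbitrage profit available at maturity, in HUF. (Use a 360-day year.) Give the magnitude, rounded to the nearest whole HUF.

T = 53/360 years.
Keep in BRL, deliver into the forward: 5,000,000·1.00836304212·54.26 = HUF 273,568,893.33.
Swap to HUF now, deposit: 5,000,000·56.10·1.0051918366 = HUF 281,956,310.17.
The quoted forward undervalues BRL, so borrow BRL, convert to HUF at spot, deposit the HUF at 3.58%, and buy BRL forward at 54.26 to cover the loan.
The gap between the two covered legs is HUF 8,387,417.

HUF 8,387,417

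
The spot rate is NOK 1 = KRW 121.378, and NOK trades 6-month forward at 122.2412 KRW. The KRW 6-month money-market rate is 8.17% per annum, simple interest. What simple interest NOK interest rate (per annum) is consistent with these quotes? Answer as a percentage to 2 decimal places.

T = 6/12 years.
F/S = 122.2412/121.378 = 1.0071117 = (growth of KRW) / (growth of NOK).
The KRW side grows by 1 + 0.0817×6/12 = 1.040850.
That pins the NOK growth at 1.0335001.
(1.0335001 − 1)/T = 0.067000, i.e. 6.70%.

6.70%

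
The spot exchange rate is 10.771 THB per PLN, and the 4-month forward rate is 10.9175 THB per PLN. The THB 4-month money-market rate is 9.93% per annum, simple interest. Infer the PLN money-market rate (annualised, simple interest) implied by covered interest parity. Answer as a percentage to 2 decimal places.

T = 4/12 years.
CIP gives F = S · g_THB/g_PLN, so g_THB/g_PLN = 10.9175/10.771 = 1.0136013.
The THB side grows by 1 + 0.0993×4/12 = 1.033100.
So the PLN growth factor = 1.0192371.
(1.0192371 − 1)/T = 0.057711, i.e. 5.77%.

5.77%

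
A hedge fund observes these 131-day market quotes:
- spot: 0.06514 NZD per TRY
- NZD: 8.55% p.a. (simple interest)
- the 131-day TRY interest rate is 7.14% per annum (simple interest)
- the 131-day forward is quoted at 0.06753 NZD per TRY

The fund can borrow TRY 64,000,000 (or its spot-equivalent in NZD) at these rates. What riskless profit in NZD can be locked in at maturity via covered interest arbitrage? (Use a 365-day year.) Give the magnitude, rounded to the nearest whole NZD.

T = 131/365 years.
Invest the TRY and cover forward: 64,000,000 × 1.025625753 × 0.06753 = NZD 4,432,672.45.
Convert at spot and invest in NZD: 64,000,000 × 0.06514 × 1.030686301 = NZD 4,296,889.96.
The quoted forward overvalues TRY, so borrow NZD, buy TRY at spot, deposit the TRY at 7.14%, and sell the proceeds forward at 0.06753.
Arbitrage profit = |4,432,672.45 − 4,296,889.96| = NZD 135,782.

NZD 135,782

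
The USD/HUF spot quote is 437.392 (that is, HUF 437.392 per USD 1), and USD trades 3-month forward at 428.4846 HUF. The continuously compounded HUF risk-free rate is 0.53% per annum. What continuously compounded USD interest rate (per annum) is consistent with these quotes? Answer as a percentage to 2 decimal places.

8.76%

T = 3/12 years.
By CIP, F/S equals the HUF-to-USD growth ratio: 428.4846/437.392 = 0.9796352.
The HUF side grows by e^(0.0053×3/12) = 1.0013259.
Hence g_USD = 1.0221416.
r = ln(1.0221416)/(3/12) = 0.087600 → 8.76%.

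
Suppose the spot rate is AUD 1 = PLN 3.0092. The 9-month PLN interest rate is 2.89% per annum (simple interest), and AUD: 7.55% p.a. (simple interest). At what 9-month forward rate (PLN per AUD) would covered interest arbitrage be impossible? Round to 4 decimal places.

2.9097

T = 9/12 years.
Growth of 1 PLN over T: 1 + 0.0289×9/12 = 1.021675.
Growth of 1 AUD over T: 1 + 0.0755×9/12 = 1.056625.
So F = 3.0092 × 1.021675 / 1.056625 = 2.909665 (PLN/AUD).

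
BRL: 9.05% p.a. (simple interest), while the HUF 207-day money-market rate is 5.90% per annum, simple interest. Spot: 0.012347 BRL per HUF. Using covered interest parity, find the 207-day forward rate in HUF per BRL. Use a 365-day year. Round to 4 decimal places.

T = 207/365 years.
Growth of 1 BRL over T: 1 + 0.0905×207/365 = 1.05132466.
Growth of 1 HUF over T: 1 + 0.0590×207/365 = 1.03346027.
Forward (BRL per HUF) = 0.012347 × 1.05132466 / 1.03346027 = 0.012560430.
Invert for HUF per BRL: 1 / 0.012560430 = 79.6151.

79.6151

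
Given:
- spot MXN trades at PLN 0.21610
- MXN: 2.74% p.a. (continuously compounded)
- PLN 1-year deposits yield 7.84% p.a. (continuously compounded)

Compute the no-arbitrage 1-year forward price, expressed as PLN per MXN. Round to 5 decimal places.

T = 1 year.
PLN accumulates by e^(0.0784×1) = 1.0815552.
MXN accumulates by e^(0.0274×1) = 1.0277788.
So F = 0.2161 × 1.0815552 / 1.0277788 = 0.2274070 (PLN/MXN).

0.22741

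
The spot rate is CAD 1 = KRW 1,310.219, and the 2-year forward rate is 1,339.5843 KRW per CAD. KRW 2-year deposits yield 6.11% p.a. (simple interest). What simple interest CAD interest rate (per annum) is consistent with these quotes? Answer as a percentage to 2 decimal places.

4.88%

T = 2 years.
CIP gives F = S · g_KRW/g_CAD, so g_KRW/g_CAD = 1339.5843/1310.219 = 1.0224125.
KRW growth factor: 1 + 0.0611×2 = 1.122200.
So the CAD growth factor = 1.097600.
(1.097600 − 1)/T = 0.048800, i.e. 4.88%.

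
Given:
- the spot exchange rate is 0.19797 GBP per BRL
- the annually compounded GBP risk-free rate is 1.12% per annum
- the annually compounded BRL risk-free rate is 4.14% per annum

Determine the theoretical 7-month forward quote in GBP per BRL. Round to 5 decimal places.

T = 7/12 years.
GBP growth factor: (1 + 0.0112)^(7/12) = 1.0065182.
BRL growth factor: (1 + 0.0414)^(7/12) = 1.0239457.
CIP: F = S · (grow GBP)/(grow BRL) = 0.19797 × 1.0065182/1.0239457 = 0.1946006 GBP per BRL.

0.19460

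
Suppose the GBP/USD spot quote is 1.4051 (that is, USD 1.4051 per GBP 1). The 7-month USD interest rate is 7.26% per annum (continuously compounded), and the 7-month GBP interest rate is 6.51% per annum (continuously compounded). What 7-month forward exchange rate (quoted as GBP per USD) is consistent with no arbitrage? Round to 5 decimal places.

T = 7/12 years.
USD growth factor: e^(0.0726×7/12) = 1.0432596.
Growth of 1 GBP over T: e^(0.0651×7/12) = 1.0387053.
Forward (USD per GBP) = 1.4051 × 1.0432596 / 1.0387053 = 1.411261.
Invert for GBP per USD: 1 / 1.411261 = 0.70859.

0.70859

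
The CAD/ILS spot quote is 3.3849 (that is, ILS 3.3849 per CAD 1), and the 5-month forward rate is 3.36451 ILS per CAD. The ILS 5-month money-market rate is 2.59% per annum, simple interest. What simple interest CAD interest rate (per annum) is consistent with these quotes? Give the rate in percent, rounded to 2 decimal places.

T = 5/12 years.
F/S = 3.36451/3.3849 = 0.9939762 = (growth of ILS) / (growth of CAD).
The ILS side grows by 1 + 0.0259×5/12 = 1.0107917.
That pins the CAD growth at 1.0169174.
(1.0169174 − 1)/T = 0.040602, i.e. 4.06%.

4.06%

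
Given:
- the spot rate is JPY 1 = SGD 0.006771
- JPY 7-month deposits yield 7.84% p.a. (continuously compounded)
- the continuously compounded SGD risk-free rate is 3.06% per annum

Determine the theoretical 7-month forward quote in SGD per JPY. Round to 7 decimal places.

0.0065848

T = 7/12 years.
Growth of 1 SGD over T: e^(0.0306×7/12) = 1.0180103.
JPY growth factor: e^(0.0784×7/12) = 1.0467952.
So F = 0.006771 × 1.0180103 / 1.0467952 = 0.006584810 (SGD/JPY).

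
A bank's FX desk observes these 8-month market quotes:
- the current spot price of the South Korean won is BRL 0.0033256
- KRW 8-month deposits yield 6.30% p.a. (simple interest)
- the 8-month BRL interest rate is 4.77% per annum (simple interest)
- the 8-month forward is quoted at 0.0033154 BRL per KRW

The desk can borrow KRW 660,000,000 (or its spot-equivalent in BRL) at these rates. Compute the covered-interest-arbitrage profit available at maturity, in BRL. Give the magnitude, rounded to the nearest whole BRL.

T = 8/12 years.
Invest the KRW and cover forward: 660,000,000 × 1.042000 × 0.0033154 = BRL 2,280,066.89.
Convert at spot and invest in BRL: 660,000,000 × 0.0033256 × 1.031800 = BRL 2,264,693.69.
The quoted forward overvalues KRW, so borrow BRL, buy KRW at spot, deposit the KRW at 6.30%, and sell the proceeds forward at 0.0033154.
The gap between the two covered legs is BRL 15,373.

BRL 15,373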